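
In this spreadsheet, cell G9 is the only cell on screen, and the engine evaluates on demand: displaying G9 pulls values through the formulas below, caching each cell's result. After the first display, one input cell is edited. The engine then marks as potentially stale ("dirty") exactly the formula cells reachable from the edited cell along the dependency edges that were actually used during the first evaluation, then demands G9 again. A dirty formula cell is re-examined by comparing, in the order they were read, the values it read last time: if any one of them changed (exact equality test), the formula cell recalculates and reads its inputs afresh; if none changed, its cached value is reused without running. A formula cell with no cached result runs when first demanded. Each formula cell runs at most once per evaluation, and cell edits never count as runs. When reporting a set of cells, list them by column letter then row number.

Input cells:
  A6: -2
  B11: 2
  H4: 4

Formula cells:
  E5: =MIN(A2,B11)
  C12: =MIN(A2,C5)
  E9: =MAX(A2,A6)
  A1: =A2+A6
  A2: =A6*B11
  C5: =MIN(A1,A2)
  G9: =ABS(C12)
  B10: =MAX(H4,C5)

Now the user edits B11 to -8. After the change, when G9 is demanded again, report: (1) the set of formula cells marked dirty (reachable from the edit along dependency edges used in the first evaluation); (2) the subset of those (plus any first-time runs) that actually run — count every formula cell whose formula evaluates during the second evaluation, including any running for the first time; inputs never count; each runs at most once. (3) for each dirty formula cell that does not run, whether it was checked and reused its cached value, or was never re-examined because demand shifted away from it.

Initial pass — values computed on the first demand:
  A2 = -2 * 2 = -4
  A1 = -4 + -2 = -6
  C5 = MIN(-6, -4) = -6
  C12 = MIN(-4, -6) = -6
  G9 = ABS(-6) = 6

Second demand — change propagation:
  A2: re-runs because B11 2->-8; new result 16.
  A1: re-runs because A2 -4->16; new result 14.
  C5: re-runs because A1 -6->14; A2 -4->16; new result 14.
  C12: re-runs because A2 -4->16; C5 -6->14; new result 14.
  G9: re-runs because C12 -6->14; new result 14.

Dirty set: A1, A2, C5, C12, G9.
Run set: A1, A2, C5, C12, G9 (5 run).
All dirty formula cells ended up running.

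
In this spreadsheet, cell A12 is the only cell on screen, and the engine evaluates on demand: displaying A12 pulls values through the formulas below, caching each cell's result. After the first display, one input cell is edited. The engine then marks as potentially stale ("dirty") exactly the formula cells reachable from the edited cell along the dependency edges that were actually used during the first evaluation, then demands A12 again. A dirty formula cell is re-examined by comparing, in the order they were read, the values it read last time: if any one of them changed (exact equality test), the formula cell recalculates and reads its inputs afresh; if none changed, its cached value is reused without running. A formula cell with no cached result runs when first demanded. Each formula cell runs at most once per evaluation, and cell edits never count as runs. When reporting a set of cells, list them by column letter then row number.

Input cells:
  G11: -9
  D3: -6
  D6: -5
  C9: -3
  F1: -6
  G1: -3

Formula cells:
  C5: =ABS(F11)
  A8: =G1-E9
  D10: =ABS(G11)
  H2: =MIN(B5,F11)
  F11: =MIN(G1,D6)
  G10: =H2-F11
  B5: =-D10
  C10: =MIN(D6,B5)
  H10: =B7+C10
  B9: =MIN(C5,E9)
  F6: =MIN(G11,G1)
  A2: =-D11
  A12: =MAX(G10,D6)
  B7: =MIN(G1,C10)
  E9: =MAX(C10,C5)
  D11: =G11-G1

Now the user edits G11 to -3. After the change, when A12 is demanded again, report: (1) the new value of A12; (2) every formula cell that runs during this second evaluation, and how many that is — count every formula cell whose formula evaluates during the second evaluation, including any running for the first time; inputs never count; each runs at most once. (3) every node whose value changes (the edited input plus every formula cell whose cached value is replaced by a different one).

Initial pass — values computed on the first demand:
  D10 = ABS(-9) = 9
  B5 = -(9) = -9
  F11 = MIN(-3, -5) = -5
  H2 = MIN(-9, -5) = -9
  G10 = -9 - -5 = -4
  A12 = MAX(-4, -5) = -4

Second demand — change propagation:
  D10: re-runs because G11 -9->-3; new result 3.
  B5: re-runs because D10 9->3; new result -3.
  H2: re-runs because B5 -9->-3; new result -5.
  G10: re-runs because H2 -9->-5; new result 0.
  A12: re-runs because G10 -4->0; new result 0.

A12 now evaluates to 0.
Run set: A12, B5, D10, G10, H2 (5 run).
Changed values: A12, B5, D10, G10, G11, H2.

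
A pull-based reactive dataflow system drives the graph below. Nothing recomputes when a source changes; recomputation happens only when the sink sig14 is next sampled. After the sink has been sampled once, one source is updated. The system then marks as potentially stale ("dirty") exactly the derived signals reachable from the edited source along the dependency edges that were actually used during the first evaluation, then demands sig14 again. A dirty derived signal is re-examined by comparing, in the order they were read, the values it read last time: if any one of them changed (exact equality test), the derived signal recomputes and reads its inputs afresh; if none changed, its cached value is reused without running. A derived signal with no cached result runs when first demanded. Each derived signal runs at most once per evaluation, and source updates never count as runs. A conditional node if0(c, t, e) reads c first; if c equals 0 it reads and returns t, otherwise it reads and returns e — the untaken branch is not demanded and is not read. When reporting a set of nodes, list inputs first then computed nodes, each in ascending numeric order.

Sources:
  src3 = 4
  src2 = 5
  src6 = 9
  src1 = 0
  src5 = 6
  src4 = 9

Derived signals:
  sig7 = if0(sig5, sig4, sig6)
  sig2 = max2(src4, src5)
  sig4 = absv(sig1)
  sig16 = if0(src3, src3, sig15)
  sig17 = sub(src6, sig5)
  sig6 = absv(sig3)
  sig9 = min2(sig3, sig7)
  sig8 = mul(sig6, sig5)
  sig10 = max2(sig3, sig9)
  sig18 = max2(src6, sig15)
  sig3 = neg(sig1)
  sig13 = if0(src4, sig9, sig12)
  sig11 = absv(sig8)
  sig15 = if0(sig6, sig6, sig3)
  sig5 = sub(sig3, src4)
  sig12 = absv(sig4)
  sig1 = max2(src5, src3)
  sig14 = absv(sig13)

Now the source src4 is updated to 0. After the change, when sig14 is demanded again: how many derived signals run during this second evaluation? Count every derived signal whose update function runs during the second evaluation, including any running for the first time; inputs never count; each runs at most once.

First evaluation (everything demanded from the output):
  sig1 = max2(6, 4) = 6
  sig4 = absv(6) = 6
  sig12 = absv(6) = 6
  sig13 = if0(src4=9 -> else branch sig12) = 6
  sig14 = absv(6) = 6

Propagation after the edit:
  sig3: demanded for the first time — runs, produces -6.
  sig5: demanded for the first time — runs, produces -6.
  sig6: demanded for the first time — runs, produces 6.
  sig7: demanded for the first time — runs, produces 6.
  sig9: demanded for the first time — runs, produces -6.
  sig13: runs — src4 9->0; result -6.
  sig14: runs — sig13 6->-6; result 6 (same value as before).

Key observation: a condition flipped, so demand reaches new nodes — sig3, sig5, sig6, sig7, sig9 run for the first time.

Derived signals that run: sig3, sig5, sig6, sig7, sig9, sig13, sig14 — 7 in total.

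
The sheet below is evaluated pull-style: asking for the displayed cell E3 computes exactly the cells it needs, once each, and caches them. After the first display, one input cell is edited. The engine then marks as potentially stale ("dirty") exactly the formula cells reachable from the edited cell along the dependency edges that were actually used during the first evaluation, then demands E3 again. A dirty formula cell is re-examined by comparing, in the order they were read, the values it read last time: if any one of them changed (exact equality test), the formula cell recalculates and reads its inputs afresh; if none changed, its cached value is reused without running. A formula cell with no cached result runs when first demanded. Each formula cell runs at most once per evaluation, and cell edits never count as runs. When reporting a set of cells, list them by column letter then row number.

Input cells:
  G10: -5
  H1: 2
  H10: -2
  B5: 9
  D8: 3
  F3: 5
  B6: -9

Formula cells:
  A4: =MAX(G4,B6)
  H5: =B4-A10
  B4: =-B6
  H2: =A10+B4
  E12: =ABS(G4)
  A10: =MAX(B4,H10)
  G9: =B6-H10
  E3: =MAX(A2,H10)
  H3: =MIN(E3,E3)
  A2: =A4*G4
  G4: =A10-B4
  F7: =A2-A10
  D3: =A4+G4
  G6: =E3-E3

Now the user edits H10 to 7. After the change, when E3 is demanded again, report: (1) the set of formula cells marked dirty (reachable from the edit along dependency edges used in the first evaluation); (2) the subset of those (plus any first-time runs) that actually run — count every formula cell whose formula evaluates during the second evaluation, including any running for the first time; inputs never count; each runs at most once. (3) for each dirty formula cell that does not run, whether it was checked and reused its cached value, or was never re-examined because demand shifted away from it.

First demand of the output computes:
  B4 = -(-9) = 9
  A10 = MAX(9, -2) = 9
  G4 = 9 - 9 = 0
  A4 = MAX(0, -9) = 0
  A2 = 0 * 0 = 0
  E3 = MAX(0, -2) = 0

After the edit, cleaning proceeds:
  A10: a read changed (H10 -2->7) — executes, giving 9 — identical to its old value.
  G4: dirty, but its reads are unchanged (A10 unchanged, B4 unchanged); cached 0 stands.
  A4: dirty, but its reads are unchanged (G4 unchanged, B6 unchanged); cached 0 stands.
  A2: dirty, but its reads are unchanged (A4 unchanged, G4 unchanged); cached 0 stands.
  E3: a read changed (H10 -2->7) — executes, giving 7.

Note where the cutoff bites: G4 is checked, finds nothing changed, and keeps its cache.

The edit dirties: A2, A4, A10, E3, G4.
2 formula cells run: A10, E3.
Cache hits after checking: A2, A4, G4.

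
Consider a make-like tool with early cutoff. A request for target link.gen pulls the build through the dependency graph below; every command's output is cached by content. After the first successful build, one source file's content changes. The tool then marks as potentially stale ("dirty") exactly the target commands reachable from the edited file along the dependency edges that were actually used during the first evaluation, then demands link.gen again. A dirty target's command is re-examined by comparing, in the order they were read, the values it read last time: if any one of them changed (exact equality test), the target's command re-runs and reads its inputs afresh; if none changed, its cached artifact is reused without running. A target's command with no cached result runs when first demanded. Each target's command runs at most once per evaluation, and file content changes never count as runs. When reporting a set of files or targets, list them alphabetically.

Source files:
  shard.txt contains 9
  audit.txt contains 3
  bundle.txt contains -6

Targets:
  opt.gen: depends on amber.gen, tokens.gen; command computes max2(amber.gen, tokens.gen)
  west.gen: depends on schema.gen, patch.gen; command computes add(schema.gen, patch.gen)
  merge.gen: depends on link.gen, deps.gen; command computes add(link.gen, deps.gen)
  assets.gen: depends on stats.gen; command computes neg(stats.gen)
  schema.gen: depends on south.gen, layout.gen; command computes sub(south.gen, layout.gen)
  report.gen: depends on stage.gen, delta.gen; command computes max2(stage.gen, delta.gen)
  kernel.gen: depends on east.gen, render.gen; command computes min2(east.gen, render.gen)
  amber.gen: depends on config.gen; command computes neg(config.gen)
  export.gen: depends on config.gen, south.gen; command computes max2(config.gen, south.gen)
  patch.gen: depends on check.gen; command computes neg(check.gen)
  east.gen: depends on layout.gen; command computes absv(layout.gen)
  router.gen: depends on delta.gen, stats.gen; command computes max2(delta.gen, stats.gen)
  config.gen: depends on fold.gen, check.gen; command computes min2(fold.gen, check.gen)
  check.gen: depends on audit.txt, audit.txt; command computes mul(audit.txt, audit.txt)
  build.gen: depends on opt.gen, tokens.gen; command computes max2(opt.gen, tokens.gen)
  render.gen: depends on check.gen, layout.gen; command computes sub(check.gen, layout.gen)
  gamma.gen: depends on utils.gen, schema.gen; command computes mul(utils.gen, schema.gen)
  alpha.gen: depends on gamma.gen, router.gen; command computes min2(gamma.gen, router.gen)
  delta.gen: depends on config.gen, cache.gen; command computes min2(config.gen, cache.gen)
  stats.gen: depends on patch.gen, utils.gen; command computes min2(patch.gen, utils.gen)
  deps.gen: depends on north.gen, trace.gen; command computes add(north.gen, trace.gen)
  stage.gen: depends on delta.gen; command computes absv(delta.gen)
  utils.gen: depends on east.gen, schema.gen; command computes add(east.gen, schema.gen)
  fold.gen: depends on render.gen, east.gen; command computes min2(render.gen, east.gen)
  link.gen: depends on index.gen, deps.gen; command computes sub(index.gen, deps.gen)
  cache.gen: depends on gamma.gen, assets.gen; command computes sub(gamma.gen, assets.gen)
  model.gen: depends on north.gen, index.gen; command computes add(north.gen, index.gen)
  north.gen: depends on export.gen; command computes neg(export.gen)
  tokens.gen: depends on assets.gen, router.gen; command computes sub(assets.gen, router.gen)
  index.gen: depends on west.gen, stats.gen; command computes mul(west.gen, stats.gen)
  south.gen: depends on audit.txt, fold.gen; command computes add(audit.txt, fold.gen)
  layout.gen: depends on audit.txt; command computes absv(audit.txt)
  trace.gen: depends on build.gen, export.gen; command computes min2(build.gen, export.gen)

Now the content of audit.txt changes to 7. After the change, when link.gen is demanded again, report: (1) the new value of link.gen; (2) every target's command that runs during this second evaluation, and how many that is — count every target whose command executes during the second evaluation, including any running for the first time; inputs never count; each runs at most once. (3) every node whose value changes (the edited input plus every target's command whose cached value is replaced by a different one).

Demanding link.gen again yields 2058.
27 target commands run: amber.gen, assets.gen, build.gen, cache.gen, check.gen, config.gen, delta.gen, deps.gen, east.gen, export.gen, fold.gen, gamma.gen, index.gen, layout.gen, link.gen, north.gen, opt.gen, patch.gen, render.gen, router.gen, schema.gen, south.gen, stats.gen, tokens.gen, trace.gen, utils.gen, west.gen.
The nodes whose values change: amber.gen, assets.gen, audit.txt, build.gen, cache.gen, check.gen, config.gen, delta.gen, east.gen, export.gen, fold.gen, gamma.gen, index.gen, layout.gen, link.gen, north.gen, opt.gen, patch.gen, render.gen, router.gen, schema.gen, south.gen, stats.gen, tokens.gen, trace.gen, utils.gen, west.gen.

First demand of the output computes:
  check.gen = mul(3, 3) = 9
  layout.gen = absv(3) = 3
  east.gen = absv(3) = 3
  patch.gen = neg(9) = -9
  render.gen = sub(9, 3) = 6
  fold.gen = min2(6, 3) = 3
  config.gen = min2(3, 9) = 3
  amber.gen = neg(3) = -3
  south.gen = add(3, 3) = 6
  export.gen = max2(3, 6) = 6
  north.gen = neg(6) = -6
  schema.gen = sub(6, 3) = 3
  utils.gen = add(3, 3) = 6
  gamma.gen = mul(6, 3) = 18
  stats.gen = min2(-9, 6) = -9
  assets.gen = neg(-9) = 9
  cache.gen = sub(18, 9) = 9
  delta.gen = min2(3, 9) = 3
  router.gen = max2(3, -9) = 3
  tokens.gen = sub(9, 3) = 6
  opt.gen = max2(-3, 6) = 6
  build.gen = max2(6, 6) = 6
  trace.gen = min2(6, 6) = 6
  deps.gen = add(-6, 6) = 0
  west.gen = add(3, -9) = -6
  index.gen = mul(-6, -9) = 54
  link.gen = sub(54, 0) = 54

After the edit, cleaning proceeds:
  check.gen: a read changed (audit.txt 3->7; audit.txt 3->7) — executes, giving 49.
  layout.gen: a read changed (audit.txt 3->7) — executes, giving 7.
  east.gen: a read changed (layout.gen 3->7) — executes, giving 7.
  patch.gen: a read changed (check.gen 9->49) — executes, giving -49.
  render.gen: a read changed (check.gen 9->49; layout.gen 3->7) — executes, giving 42.
  fold.gen: a read changed (render.gen 6->42; east.gen 3->7) — executes, giving 7.
  config.gen: a read changed (fold.gen 3->7; check.gen 9->49) — executes, giving 7.
  amber.gen: a read changed (config.gen 3->7) — executes, giving -7.
  south.gen: a read changed (audit.txt 3->7; fold.gen 3->7) — executes, giving 14.
  export.gen: a read changed (config.gen 3->7; south.gen 6->14) — executes, giving 14.
  north.gen: a read changed (export.gen 6->14) — executes, giving -14.
  schema.gen: a read changed (south.gen 6->14; layout.gen 3->7) — executes, giving 7.
  utils.gen: a read changed (east.gen 3->7; schema.gen 3->7) — executes, giving 14.
  gamma.gen: a read changed (utils.gen 6->14; schema.gen 3->7) — executes, giving 98.
  stats.gen: a read changed (patch.gen -9->-49; utils.gen 6->14) — executes, giving -49.
  assets.gen: a read changed (stats.gen -9->-49) — executes, giving 49.
  cache.gen: a read changed (gamma.gen 18->98; assets.gen 9->49) — executes, giving 49.
  delta.gen: a read changed (config.gen 3->7; cache.gen 9->49) — executes, giving 7.
  router.gen: a read changed (delta.gen 3->7; stats.gen -9->-49) — executes, giving 7.
  tokens.gen: a read changed (assets.gen 9->49; router.gen 3->7) — executes, giving 42.
  opt.gen: a read changed (amber.gen -3->-7; tokens.gen 6->42) — executes, giving 42.
  build.gen: a read changed (opt.gen 6->42; tokens.gen 6->42) — executes, giving 42.
  trace.gen: a read changed (build.gen 6->42; export.gen 6->14) — executes, giving 14.
  deps.gen: a read changed (north.gen -6->-14; trace.gen 6->14) — executes, giving 0 — identical to its old value.
  west.gen: a read changed (schema.gen 3->7; patch.gen -9->-49) — executes, giving -42.
  index.gen: a read changed (west.gen -6->-42; stats.gen -9->-49) — executes, giving 2058.
  link.gen: a read changed (index.gen 54->2058) — executes, giving 2058.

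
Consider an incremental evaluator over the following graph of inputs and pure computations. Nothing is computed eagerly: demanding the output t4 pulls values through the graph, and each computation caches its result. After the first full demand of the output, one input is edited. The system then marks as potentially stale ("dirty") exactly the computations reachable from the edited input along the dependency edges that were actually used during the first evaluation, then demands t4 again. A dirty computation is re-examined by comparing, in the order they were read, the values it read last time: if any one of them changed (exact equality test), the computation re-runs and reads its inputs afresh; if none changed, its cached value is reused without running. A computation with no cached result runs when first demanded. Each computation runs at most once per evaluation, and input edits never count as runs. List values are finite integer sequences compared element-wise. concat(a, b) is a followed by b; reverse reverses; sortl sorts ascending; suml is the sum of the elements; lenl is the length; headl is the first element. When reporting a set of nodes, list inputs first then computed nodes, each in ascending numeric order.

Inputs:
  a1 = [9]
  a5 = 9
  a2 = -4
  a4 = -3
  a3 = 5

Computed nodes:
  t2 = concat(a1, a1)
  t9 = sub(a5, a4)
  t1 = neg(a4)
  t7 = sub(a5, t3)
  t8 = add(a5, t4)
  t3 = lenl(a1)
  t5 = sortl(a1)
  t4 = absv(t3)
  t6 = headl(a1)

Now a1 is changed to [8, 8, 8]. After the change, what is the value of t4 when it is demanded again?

Initial pass — values computed on the first demand:
  t3 = lenl([9]) = 1
  t4 = absv(1) = 1

Second demand — change propagation:
  t3: re-runs because a1 [9]->[8, 8, 8]; new result 3.
  t4: re-runs because t3 1->3; new result 3.

t4 now evaluates to 3.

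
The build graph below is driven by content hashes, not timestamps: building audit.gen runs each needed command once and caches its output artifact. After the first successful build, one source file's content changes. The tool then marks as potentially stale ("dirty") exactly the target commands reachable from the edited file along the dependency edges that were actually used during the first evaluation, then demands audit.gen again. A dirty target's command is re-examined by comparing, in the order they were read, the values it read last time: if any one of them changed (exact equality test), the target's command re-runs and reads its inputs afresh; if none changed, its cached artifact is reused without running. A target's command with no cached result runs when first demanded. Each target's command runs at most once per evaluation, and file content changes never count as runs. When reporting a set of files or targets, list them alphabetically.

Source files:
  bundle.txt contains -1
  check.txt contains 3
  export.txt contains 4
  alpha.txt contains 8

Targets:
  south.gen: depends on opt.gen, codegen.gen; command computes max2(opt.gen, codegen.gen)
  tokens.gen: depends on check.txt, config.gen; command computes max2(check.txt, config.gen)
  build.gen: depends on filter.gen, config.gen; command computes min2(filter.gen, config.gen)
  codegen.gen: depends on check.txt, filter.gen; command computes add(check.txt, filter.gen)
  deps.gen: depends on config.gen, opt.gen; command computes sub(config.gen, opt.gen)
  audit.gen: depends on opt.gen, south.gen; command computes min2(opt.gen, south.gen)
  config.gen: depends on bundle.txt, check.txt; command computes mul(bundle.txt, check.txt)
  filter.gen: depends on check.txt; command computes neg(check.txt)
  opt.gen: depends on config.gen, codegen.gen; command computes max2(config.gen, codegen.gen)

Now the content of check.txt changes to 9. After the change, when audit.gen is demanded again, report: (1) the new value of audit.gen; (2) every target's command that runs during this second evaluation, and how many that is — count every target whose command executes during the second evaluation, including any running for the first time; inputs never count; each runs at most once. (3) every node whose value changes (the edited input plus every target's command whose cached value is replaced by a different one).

Initial pass — values computed on the first demand:
  config.gen = mul(-1, 3) = -3
  filter.gen = neg(3) = -3
  codegen.gen = add(3, -3) = 0
  opt.gen = max2(-3, 0) = 0
  south.gen = max2(0, 0) = 0
  audit.gen = min2(0, 0) = 0

Second demand — change propagation:
  config.gen: re-runs because check.txt 3->9; new result -9.
  filter.gen: re-runs because check.txt 3->9; new result -9.
  codegen.gen: re-runs because check.txt 3->9; filter.gen -3->-9; new result 0 (unchanged).
  opt.gen: re-runs because config.gen -3->-9; new result 0 (unchanged).
  south.gen: re-examined; everything it read last time is the same (opt.gen unchanged, codegen.gen unchanged) — cache 0 kept, no run.
  audit.gen: re-examined; everything it read last time is the same (opt.gen unchanged, south.gen unchanged) — cache 0 kept, no run.

The important point: at south.gen every value read last time is unchanged, so the dirty flag clears without a run.

audit.gen now evaluates to 0.
Run set: codegen.gen, config.gen, filter.gen, opt.gen (4 run).
Changed values: check.txt, config.gen, filter.gen.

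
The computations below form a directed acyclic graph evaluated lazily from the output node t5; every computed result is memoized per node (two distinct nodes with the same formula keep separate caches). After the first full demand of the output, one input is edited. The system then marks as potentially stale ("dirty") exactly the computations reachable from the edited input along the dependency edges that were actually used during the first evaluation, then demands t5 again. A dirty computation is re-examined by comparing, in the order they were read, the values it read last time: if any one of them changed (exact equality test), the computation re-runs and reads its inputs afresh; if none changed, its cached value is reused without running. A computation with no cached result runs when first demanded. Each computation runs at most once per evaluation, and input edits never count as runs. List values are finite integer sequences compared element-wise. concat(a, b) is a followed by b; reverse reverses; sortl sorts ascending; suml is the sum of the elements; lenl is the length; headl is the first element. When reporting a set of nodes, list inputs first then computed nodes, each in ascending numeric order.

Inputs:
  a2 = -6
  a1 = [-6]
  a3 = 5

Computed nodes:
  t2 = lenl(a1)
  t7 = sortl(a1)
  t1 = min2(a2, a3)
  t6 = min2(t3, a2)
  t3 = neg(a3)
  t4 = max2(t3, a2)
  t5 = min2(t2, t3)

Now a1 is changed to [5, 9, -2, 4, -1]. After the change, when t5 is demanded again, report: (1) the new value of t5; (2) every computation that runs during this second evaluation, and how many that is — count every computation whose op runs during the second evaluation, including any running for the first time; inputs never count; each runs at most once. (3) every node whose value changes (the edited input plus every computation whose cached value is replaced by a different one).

First demand of the output computes:
  t2 = lenl([-6]) = 1
  t3 = neg(5) = -5
  t5 = min2(1, -5) = -5

After the edit, cleaning proceeds:
  t2: a read changed (a1 [-6]->[5, 9, -2, 4, -1]) — executes, giving 5.
  t5: a read changed (t2 1->5) — executes, giving -5 — identical to its old value.

Demanding t5 again yields -5.
2 computations run: t2, t5.
The nodes whose values change: a1, t2.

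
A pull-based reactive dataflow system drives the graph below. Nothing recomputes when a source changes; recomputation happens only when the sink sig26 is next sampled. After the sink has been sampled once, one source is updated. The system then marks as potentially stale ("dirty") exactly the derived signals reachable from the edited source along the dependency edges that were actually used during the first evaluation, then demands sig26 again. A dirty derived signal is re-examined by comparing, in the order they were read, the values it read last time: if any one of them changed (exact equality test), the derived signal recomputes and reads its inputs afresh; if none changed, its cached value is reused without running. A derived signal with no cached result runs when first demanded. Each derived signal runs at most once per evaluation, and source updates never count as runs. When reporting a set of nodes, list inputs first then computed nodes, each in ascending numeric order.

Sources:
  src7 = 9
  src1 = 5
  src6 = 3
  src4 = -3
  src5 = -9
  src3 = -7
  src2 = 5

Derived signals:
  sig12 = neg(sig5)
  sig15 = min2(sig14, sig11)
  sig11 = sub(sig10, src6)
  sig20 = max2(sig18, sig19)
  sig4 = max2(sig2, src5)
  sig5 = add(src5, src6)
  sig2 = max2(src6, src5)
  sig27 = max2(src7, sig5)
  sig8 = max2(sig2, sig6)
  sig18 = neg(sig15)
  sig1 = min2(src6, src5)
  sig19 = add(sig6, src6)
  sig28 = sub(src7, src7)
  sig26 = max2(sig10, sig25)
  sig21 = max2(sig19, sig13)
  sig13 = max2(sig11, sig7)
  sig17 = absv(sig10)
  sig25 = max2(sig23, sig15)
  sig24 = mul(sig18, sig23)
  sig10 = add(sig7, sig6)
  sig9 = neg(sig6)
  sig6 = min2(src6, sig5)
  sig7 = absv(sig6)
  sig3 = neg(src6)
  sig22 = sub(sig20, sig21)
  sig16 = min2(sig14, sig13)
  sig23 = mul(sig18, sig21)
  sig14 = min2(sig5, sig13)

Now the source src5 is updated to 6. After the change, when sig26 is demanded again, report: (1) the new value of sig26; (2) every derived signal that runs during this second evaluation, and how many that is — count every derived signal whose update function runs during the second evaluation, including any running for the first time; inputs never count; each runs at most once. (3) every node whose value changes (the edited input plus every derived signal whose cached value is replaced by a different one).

New value of sig26: 6.
Derived signals that run: sig5, sig6, sig7, sig10, sig11, sig13, sig14, sig15, sig18, sig19, sig21, sig23, sig25, sig26 — 14 in total.
Values that change: src5, sig5, sig6, sig7, sig10, sig11, sig13, sig14, sig15, sig18, sig19, sig23, sig25, sig26.

First evaluation (everything demanded from the output):
  sig5 = add(-9, 3) = -6
  sig6 = min2(3, -6) = -6
  sig7 = absv(-6) = 6
  sig10 = add(6, -6) = 0
  sig11 = sub(0, 3) = -3
  sig13 = max2(-3, 6) = 6
  sig14 = min2(-6, 6) = -6
  sig15 = min2(-6, -3) = -6
  sig18 = neg(-6) = 6
  sig19 = add(-6, 3) = -3
  sig21 = max2(-3, 6) = 6
  sig23 = mul(6, 6) = 36
  sig25 = max2(36, -6) = 36
  sig26 = max2(0, 36) = 36

Propagation after the edit:
  sig5: runs — src5 -9->6; result 9.
  sig6: runs — sig5 -6->9; result 3.
  sig7: runs — sig6 -6->3; result 3.
  sig10: runs — sig7 6->3; sig6 -6->3; result 6.
  sig11: runs — sig10 0->6; result 3.
  sig13: runs — sig11 -3->3; sig7 6->3; result 3.
  sig14: runs — sig5 -6->9; sig13 6->3; result 3.
  sig15: runs — sig14 -6->3; sig11 -3->3; result 3.
  sig18: runs — sig15 -6->3; result -3.
  sig19: runs — sig6 -6->3; result 6.
  sig21: runs — sig19 -3->6; sig13 6->3; result 6 (same value as before).
  sig23: runs — sig18 6->-3; result -18.
  sig25: runs — sig23 36->-18; sig15 -6->3; result 3.
  sig26: runs — sig10 0->6; sig25 36->3; result 6.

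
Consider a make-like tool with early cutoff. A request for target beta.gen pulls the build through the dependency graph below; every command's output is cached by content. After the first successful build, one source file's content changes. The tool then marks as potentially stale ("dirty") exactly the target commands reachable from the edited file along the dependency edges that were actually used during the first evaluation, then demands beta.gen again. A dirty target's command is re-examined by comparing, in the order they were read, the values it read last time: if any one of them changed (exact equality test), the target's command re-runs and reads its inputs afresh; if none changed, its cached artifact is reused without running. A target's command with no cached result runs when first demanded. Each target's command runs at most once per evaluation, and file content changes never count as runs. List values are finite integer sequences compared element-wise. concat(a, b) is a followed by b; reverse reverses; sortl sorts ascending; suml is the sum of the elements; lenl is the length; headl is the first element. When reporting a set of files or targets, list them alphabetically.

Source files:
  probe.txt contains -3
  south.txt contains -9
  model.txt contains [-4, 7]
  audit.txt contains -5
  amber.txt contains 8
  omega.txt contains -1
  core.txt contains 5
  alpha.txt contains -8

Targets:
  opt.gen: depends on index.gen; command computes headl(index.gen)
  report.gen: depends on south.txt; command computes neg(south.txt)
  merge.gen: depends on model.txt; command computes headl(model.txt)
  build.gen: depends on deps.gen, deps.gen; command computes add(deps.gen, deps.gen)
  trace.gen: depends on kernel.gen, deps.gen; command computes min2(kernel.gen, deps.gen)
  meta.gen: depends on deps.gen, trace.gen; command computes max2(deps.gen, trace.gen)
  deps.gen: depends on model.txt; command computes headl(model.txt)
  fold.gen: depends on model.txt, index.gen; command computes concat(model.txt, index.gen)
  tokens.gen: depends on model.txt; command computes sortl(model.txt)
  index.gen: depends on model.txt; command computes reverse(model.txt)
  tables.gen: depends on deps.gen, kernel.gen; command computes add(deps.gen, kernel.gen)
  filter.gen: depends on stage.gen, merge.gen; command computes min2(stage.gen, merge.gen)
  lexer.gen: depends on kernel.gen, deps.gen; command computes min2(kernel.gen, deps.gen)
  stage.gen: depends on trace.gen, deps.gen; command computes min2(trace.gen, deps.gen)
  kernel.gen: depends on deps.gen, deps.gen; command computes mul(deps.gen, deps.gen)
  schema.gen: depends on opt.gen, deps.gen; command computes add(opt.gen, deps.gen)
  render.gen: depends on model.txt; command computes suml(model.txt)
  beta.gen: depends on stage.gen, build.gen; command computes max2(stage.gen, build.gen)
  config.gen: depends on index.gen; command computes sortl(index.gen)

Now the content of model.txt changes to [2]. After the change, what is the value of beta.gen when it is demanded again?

First demand of the output computes:
  deps.gen = headl([-4, 7]) = -4
  build.gen = add(-4, -4) = -8
  kernel.gen = mul(-4, -4) = 16
  trace.gen = min2(16, -4) = -4
  stage.gen = min2(-4, -4) = -4
  beta.gen = max2(-4, -8) = -4

After the edit, cleaning proceeds:
  deps.gen: a read changed (model.txt [-4, 7]->[2]) — executes, giving 2.
  build.gen: a read changed (deps.gen -4->2; deps.gen -4->2) — executes, giving 4.
  kernel.gen: a read changed (deps.gen -4->2; deps.gen -4->2) — executes, giving 4.
  trace.gen: a read changed (kernel.gen 16->4; deps.gen -4->2) — executes, giving 2.
  stage.gen: a read changed (trace.gen -4->2; deps.gen -4->2) — executes, giving 2.
  beta.gen: a read changed (stage.gen -4->2; build.gen -8->4) — executes, giving 4.

Demanding beta.gen again yields 4.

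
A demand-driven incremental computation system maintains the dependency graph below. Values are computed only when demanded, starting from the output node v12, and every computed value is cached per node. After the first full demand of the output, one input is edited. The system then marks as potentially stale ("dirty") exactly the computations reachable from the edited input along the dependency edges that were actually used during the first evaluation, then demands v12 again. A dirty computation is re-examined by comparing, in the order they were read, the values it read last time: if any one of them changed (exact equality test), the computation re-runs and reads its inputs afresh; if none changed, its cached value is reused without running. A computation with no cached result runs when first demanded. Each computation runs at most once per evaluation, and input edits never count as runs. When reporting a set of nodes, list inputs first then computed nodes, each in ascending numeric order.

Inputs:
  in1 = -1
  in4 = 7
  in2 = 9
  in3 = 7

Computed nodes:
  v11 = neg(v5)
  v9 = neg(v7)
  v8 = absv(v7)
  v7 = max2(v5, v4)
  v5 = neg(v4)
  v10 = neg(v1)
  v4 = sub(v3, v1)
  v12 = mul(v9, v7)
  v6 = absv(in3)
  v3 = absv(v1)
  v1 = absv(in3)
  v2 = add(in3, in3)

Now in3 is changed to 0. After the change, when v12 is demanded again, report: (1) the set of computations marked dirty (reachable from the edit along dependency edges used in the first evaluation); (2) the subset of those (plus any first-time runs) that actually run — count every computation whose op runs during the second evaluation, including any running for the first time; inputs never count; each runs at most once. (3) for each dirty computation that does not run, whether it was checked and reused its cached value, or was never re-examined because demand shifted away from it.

Marked dirty: v1, v3, v4, v5, v7, v9, v12.
Computations that run: v1, v3, v4 — 3 in total.
Checked but reused from cache: v5, v7, v9, v12.
Key observation: the change is absorbed at v4 — it re-runs but produces the same value, and the output's value is unchanged.

First evaluation (everything demanded from the output):
  v1 = absv(7) = 7
  v3 = absv(7) = 7
  v4 = sub(7, 7) = 0
  v5 = neg(0) = 0
  v7 = max2(0, 0) = 0
  v9 = neg(0) = 0
  v12 = mul(0, 0) = 0

Propagation after the edit:
  v1: runs — in3 7->0; result 0.
  v3: runs — v1 7->0; result 0.
  v4: runs — v3 7->0; v1 7->0; result 0 (same value as before).
  v5: checked — values it read are unchanged (v4 unchanged); reused cached 0 without running.
  v7: checked — values it read are unchanged (v5 unchanged, v4 unchanged); reused cached 0 without running.
  v9: checked — values it read are unchanged (v7 unchanged); reused cached 0 without running.
  v12: checked — values it read are unchanged (v9 unchanged, v7 unchanged); reused cached 0 without running.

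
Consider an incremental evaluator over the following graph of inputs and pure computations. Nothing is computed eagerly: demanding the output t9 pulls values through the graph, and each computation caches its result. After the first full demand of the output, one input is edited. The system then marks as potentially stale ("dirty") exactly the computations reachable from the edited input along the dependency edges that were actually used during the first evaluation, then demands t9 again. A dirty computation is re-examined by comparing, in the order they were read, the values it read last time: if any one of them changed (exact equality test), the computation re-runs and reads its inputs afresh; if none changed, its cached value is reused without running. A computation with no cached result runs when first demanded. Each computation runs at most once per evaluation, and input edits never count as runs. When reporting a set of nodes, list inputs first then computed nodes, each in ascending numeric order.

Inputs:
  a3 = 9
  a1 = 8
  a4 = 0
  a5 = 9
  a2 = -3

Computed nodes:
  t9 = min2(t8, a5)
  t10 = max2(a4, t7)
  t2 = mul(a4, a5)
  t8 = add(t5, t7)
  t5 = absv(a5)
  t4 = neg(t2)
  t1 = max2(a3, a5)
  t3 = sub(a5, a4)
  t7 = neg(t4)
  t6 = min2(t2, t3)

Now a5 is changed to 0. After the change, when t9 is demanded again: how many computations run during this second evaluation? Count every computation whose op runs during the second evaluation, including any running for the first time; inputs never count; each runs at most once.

Run set: t2, t5, t8, t9 (4 run).
The important point: at t4 every value read last time is unchanged, so the dirty flag clears without a run.

Initial pass — values computed on the first demand:
  t2 = mul(0, 9) = 0
  t4 = neg(0) = 0
  t5 = absv(9) = 9
  t7 = neg(0) = 0
  t8 = add(9, 0) = 9
  t9 = min2(9, 9) = 9

Second demand — change propagation:
  t2: re-runs because a5 9->0; new result 0 (unchanged).
  t4: re-examined; everything it read last time is the same (t2 unchanged) — cache 0 kept, no run.
  t5: re-runs because a5 9->0; new result 0.
  t7: re-examined; everything it read last time is the same (t4 unchanged) — cache 0 kept, no run.
  t8: re-runs because t5 9->0; new result 0.
  t9: re-runs because t8 9->0; a5 9->0; new result 0.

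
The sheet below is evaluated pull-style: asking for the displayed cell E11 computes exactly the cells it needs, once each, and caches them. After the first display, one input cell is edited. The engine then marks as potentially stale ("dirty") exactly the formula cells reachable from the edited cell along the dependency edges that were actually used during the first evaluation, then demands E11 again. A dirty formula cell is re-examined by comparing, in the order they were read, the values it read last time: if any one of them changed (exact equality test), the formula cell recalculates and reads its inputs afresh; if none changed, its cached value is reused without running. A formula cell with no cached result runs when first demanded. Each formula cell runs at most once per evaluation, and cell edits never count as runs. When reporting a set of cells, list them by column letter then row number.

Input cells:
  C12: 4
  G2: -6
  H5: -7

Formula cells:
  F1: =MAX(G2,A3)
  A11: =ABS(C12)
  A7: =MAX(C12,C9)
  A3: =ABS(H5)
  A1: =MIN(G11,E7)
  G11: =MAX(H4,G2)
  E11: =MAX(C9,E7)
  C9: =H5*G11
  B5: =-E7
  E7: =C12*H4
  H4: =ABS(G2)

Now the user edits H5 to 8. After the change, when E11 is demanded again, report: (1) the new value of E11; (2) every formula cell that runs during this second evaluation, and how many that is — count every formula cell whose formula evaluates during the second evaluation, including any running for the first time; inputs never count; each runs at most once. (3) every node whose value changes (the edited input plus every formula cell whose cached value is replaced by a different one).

First demand of the output computes:
  H4 = ABS(-6) = 6
  E7 = 4 * 6 = 24
  G11 = MAX(6, -6) = 6
  C9 = -7 * 6 = -42
  E11 = MAX(-42, 24) = 24

After the edit, cleaning proceeds:
  C9: a read changed (H5 -7->8) — executes, giving 48.
  E11: a read changed (C9 -42->48) — executes, giving 48.

Demanding E11 again yields 48.
2 formula cells run: C9, E11.
The nodes whose values change: C9, E11, H5.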